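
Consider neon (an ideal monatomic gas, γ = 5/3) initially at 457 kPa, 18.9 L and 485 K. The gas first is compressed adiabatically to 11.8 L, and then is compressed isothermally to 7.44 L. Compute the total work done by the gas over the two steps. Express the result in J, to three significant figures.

W_total ≈ -10200 J

Step 1 (adiabatic): W = (P₁V₁ − P₂V₂)/(γ−1) = (8637 − 11824)/0.667 = -4780 J.
After step 1: P = 1002 kPa, V = 11.8 L, T = 663.9 K.
Step 2 (isothermal): W = P₁V₁ ln(V₂/V₁) = (11824) ln(7.44/11.8) = -5454 J.
W_total = -4780 − 5454 = -10234 J.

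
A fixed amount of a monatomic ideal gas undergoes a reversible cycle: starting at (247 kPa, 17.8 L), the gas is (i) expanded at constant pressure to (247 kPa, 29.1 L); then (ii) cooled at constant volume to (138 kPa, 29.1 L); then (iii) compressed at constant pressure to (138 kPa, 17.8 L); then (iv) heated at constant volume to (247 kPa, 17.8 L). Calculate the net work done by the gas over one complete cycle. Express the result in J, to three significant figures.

W_net ≈ 1230 J

Constant-volume legs do no work.
W(i) = (247)(29.1 − 17.8) = 2791 J; W(iii) = (138)(17.8 − 29.1) = -1559 J.
W_net = 2791 − 1559 = 1232 J (the clockwise enclosed area).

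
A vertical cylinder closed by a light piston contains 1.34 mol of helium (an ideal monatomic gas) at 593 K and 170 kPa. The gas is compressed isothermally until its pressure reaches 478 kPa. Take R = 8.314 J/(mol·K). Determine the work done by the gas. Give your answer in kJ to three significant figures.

W ≈ -6.83 kJ

Isothermal process: W = nRT ln(V₂/V₁) = nRT ln(P₁/P₂).
W = (1.34)(8.314)(593) × ln(170/478)
  = 6606 × ln(0.3556) = 6606 × -1.034
W_by_gas = -6830 J.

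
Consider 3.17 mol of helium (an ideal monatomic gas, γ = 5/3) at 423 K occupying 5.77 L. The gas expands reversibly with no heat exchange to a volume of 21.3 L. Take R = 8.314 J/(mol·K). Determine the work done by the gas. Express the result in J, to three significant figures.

W ≈ 9720 J

Adiabatic: TV^(γ−1) = const with γ = 5/3.
T₂ = T₁ (V₁/V₂)^(γ−1) = 423 × (5.77/21.3)^0.667 = 423 × 0.4187 = 177.1 K.
W_by = nCᵥ(T₁ − T₂) = (3.17)(12.47)(423 − 177.1) = 9721 J.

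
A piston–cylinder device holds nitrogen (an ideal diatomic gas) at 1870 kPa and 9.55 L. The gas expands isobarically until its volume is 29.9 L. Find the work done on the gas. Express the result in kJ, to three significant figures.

Isobaric: W = P ΔV.
W = (1870 kPa)(29.9 − 9.55 L) = (1870)(20.35) = 38054 J.
Work on gas = −W_by = -38054 J.

W ≈ -38.1 kJ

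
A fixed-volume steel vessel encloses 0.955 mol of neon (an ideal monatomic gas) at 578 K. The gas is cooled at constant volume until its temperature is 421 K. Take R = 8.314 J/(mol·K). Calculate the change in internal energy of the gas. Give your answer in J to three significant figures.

Constant volume ⇒ W = 0, so Q = ΔU = nCᵥΔT with Cᵥ = 3R/2 = 12.47 J/(mol·K).
ΔU = (0.955)(12.47)(421 − 578) = -1870 J.

ΔU ≈ -1870 J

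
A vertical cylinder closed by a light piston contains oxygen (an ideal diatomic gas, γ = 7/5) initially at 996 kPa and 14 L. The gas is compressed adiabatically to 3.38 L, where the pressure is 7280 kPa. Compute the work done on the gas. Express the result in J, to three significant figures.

Adiabatic: W = (P₁V₁ − P₂V₂)/(γ − 1) with γ = 7/5.
P₁V₁ = 13944 J, P₂V₂ = 24606 J.
W = (13944 − 24606) / 0.4 = -26656 J.
Work on gas = −W_by = 26656 J.

W ≈ 26700 J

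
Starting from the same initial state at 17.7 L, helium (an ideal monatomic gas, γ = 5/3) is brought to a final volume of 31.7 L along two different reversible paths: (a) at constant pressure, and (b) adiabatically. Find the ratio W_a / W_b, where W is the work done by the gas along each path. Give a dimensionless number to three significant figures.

Path (a) isobaric: W = P₁(V₂ − V₁) → W_a/(P₁V₁) = 0.791.
Path (b) adiabatic: W = P₁V₁(1 − (V₁/V₂)^(γ−1))/(γ−1) → W_b/(P₁V₁) = 0.4829.
W_a / W_b = 0.791 / 0.4829 = 1.638.

W_a / W_b ≈ 1.64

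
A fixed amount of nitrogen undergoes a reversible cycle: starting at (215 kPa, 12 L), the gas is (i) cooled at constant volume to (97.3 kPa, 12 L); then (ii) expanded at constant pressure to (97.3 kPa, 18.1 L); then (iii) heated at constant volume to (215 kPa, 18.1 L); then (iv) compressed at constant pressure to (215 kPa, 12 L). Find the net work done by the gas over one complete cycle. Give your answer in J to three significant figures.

W_net ≈ -718 J

Constant-volume legs do no work.
W(ii) = (97.3)(18.1 − 12) = 593.5 J; W(iv) = (215)(12 − 18.1) = -1312 J.
W_net = 593.5 − 1312 = -718 J (the counter-clockwise enclosed area).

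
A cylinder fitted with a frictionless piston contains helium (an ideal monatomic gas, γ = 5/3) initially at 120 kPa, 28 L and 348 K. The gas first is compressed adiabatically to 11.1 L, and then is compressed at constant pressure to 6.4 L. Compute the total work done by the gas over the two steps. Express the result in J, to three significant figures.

Step 1 (adiabatic): W = (P₁V₁ − P₂V₂)/(γ−1) = (3360 − 6226)/0.667 = -4299 J.
After step 1: P = 560.9 kPa, V = 11.1 L, T = 644.9 K.
Step 2 (isobaric): W = PΔV = (560.9 kPa)(6.4 − 11.1 L) = -2636 J.
W_total = -4299 − 2636 = -6936 J.

W_total ≈ -6940 J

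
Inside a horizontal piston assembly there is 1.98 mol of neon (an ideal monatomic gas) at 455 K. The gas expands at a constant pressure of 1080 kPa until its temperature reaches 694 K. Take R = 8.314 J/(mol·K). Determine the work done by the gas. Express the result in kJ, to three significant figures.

Isobaric: W = P ΔV = nR ΔT.
W = (1.98)(8.314)(694 − 455) = 3934 J.

W ≈ 3.93 kJ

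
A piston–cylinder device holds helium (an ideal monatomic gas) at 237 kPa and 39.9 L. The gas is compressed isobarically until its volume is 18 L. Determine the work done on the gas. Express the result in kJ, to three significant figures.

W ≈ 5.19 kJ

Isobaric: W = P ΔV.
W = (237 kPa)(18 − 39.9 L) = (237)(-21.9) = -5190 J.
Work on gas = −W_by = 5190 J.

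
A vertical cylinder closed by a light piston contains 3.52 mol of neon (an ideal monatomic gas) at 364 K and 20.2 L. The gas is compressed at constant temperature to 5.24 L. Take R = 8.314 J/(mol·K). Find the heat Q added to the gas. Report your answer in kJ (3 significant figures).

Isothermal ⇒ ΔU = 0, so Q = W = nRT ln(V₂/V₁).
Q = (3.52)(8.314)(364) ln(5.24/20.2) = 10653 × -1.349 = -14374 J.

Q ≈ -14.4 kJ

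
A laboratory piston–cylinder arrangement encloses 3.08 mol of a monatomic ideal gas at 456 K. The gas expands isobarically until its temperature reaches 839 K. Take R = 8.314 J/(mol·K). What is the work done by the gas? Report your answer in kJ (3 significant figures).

Isobaric: W = P ΔV = nR ΔT.
W = (3.08)(8.314)(839 − 456) = 9808 J.

W ≈ 9.81 kJ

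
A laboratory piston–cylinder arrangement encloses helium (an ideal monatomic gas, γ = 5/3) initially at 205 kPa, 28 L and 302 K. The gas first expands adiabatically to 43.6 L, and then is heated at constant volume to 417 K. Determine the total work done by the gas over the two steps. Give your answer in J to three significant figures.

Step 1 (adiabatic): W = (P₁V₁ − P₂V₂)/(γ−1) = (5740 − 4273)/0.667 = 2201 J.
Step 2 (isochoric): W = 0 (constant volume).
W_total = 2201 + 0 = 2201 J.

W_total ≈ 2200 J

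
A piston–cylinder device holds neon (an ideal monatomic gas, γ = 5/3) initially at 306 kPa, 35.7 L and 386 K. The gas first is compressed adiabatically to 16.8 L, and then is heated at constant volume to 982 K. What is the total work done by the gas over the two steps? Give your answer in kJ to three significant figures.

Step 1 (adiabatic): W = (P₁V₁ − P₂V₂)/(γ−1) = (10924 − 18056)/0.667 = -10698 J.
Step 2 (isochoric): W = 0 (constant volume).
W_total = -10698 + 0 = -10698 J.

W_total ≈ -10.7 kJ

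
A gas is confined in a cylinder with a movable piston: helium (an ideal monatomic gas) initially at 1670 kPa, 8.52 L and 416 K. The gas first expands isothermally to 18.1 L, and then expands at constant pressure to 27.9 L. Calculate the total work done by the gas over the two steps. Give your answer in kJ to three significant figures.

Step 1 (isothermal): W = P₁V₁ ln(V₂/V₁) = (14228) ln(18.1/8.52) = 10721 J.
After step 1: P = 786.1 kPa, V = 18.1 L, T = 416 K.
Step 2 (isobaric): W = PΔV = (786.1 kPa)(27.9 − 18.1 L) = 7704 J.
W_total = 10721 + 7704 = 18425 J.

W_total ≈ 18.4 kJ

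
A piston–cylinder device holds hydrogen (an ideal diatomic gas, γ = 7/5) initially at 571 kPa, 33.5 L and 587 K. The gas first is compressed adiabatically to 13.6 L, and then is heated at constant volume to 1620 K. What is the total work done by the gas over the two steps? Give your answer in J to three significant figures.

W_total ≈ -20800 J

Step 1 (adiabatic): W = (P₁V₁ − P₂V₂)/(γ−1) = (19128 − 27434)/0.4 = -20763 J.
Step 2 (isochoric): W = 0 (constant volume).
W_total = -20763 + 0 = -20763 J.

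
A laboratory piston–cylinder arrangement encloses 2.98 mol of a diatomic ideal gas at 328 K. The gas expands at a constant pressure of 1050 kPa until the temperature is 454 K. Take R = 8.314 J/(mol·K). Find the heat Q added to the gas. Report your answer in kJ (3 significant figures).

Isobaric: W = nRΔT = (2.98)(8.314)(126) = 3122 J.
ΔU = nCᵥΔT with Cᵥ = 5R/2: ΔU = (2.98)(20.79)(126) = 7804 J.
Q = ΔU + W = 7804 + 3122 = 10926 J.

Q ≈ 10.9 kJ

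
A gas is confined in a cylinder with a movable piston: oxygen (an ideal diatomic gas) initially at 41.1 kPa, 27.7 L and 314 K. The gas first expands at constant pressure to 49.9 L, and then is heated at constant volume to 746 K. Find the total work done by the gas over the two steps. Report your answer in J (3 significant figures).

W_total ≈ 912 J

Step 1 (isobaric): W = PΔV = (41.1 kPa)(49.9 − 27.7 L) = 912.4 J.
Step 2 (isochoric): W = 0 (constant volume).
W_total = 912.4 + 0 = 912.4 J.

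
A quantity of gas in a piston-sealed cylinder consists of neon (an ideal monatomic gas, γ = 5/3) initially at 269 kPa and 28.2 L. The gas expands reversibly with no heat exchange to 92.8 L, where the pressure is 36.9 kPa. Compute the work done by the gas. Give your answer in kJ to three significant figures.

Adiabatic: W = (P₁V₁ − P₂V₂)/(γ − 1) with γ = 5/3.
P₁V₁ = 7586 J, P₂V₂ = 3424 J.
W = (7586 − 3424) / 0.6667 = 6242 J.

W ≈ 6.24 kJ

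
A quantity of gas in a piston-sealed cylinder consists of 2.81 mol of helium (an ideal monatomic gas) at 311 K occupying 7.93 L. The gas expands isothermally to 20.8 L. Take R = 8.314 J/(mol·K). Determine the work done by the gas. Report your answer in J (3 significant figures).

W ≈ 7010 J

Isothermal: W = nRT ln(V₂/V₁).
W = (2.81)(8.314)(311) × ln(20.8/7.93)
  = 7266 × 0.9643
W_by_gas = 7006 J.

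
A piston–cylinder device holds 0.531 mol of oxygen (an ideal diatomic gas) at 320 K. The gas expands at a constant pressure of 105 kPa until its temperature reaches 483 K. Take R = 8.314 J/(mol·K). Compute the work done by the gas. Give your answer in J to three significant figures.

Isobaric: W = P ΔV = nR ΔT.
W = (0.531)(8.314)(483 − 320) = 719.6 J.

W ≈ 720 J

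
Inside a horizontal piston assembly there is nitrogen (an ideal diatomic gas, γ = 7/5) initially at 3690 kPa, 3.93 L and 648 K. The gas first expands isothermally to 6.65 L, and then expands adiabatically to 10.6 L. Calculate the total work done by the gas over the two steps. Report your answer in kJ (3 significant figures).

W_total ≈ 13.8 kJ

Step 1 (isothermal): W = P₁V₁ ln(V₂/V₁) = (14502) ln(6.65/3.93) = 7628 J.
After step 1: P = 2181 kPa, V = 6.65 L, T = 648 K.
Step 2 (adiabatic): W = (P₁V₁ − P₂V₂)/(γ−1) = (14502 − 12034)/0.4 = 6168 J.
W_total = 7628 + 6168 = 13796 J.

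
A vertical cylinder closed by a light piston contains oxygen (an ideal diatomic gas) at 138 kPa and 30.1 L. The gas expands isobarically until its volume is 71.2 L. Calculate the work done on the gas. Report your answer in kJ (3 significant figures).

Isobaric: W = P ΔV.
W = (138 kPa)(71.2 − 30.1 L) = (138)(41.1) = 5672 J.
Work on gas = −W_by = -5672 J.

W ≈ -5.67 kJ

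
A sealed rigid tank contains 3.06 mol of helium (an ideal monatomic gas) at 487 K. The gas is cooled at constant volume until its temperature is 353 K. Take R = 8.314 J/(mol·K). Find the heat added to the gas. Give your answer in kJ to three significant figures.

Constant volume ⇒ W = 0, so Q = ΔU = nCᵥΔT with Cᵥ = 3R/2 = 12.47 J/(mol·K).
ΔU = (3.06)(12.47)(353 − 487) = -5114 J.

Q ≈ -5.11 kJ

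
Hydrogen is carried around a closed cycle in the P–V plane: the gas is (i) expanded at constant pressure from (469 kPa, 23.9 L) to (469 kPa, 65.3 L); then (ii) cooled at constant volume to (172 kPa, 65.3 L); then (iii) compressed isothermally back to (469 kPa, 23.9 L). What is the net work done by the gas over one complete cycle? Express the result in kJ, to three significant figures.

Leg (i): W = PΔV = (469)(65.3 − 23.9) = 19417 J.
Leg (ii): W = 0.
Leg (iii): W = PᵢVᵢ ln(V_f/Vᵢ) = (11232) ln(23.9/65.3) = -11289 J.
W_net = 19417 − 11289 = 8128 J.

W_net ≈ 8.13 kJ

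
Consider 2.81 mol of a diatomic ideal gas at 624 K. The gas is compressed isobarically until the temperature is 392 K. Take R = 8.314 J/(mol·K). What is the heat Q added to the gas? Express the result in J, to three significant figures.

Q ≈ -19000 J

Isobaric: W = nRΔT = (2.81)(8.314)(-232) = -5420 J.
ΔU = nCᵥΔT with Cᵥ = 5R/2: ΔU = (2.81)(20.79)(-232) = -13550 J.
Q = ΔU + W = -13550 − 5420 = -18970 J.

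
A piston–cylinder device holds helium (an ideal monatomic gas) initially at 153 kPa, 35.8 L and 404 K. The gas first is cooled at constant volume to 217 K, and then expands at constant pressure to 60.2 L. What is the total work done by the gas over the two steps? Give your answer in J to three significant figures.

Step 1 (isochoric): W = 0 (constant volume).
After step 1: P = 82.18 kPa (V unchanged).
Step 2 (isobaric): W = PΔV = (82.18 kPa)(60.2 − 35.8 L) = 2005 J.
W_total = 0 + 2005 = 2005 J.

W_total ≈ 2010 J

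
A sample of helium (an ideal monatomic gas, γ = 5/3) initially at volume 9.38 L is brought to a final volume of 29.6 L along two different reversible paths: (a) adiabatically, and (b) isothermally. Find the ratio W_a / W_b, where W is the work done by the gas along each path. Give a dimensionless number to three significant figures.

Path (a) adiabatic: W = P₁V₁(1 − (V₁/V₂)^(γ−1))/(γ−1) → W_a/(P₁V₁) = 0.8028.
Path (b) isothermal: W = P₁V₁ ln(V₂/V₁) → W_b/(P₁V₁) = 1.149.
W_a / W_b = 0.8028 / 1.149 = 0.6986.

W_a / W_b ≈ 0.699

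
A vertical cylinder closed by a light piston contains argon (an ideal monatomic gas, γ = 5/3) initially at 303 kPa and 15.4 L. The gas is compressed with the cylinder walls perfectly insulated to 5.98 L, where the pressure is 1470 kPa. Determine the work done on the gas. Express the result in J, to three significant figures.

W ≈ 6190 J

Adiabatic: W = (P₁V₁ − P₂V₂)/(γ − 1) with γ = 5/3.
P₁V₁ = 4666 J, P₂V₂ = 8791 J.
W = (4666 − 8791) / 0.6667 = -6187 J.
Work on gas = −W_by = 6187 J.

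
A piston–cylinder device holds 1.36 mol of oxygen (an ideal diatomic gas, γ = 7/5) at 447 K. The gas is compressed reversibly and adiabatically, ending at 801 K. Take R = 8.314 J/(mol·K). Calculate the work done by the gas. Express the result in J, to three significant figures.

W ≈ -10000 J

Adiabatic ⇒ Q = 0, so W_by = −ΔU = nCᵥ(T₁ − T₂).
Cᵥ = 5R/2 = 20.79 J/(mol·K).
W = (1.36)(20.79)(447 − 801) = -10007 J.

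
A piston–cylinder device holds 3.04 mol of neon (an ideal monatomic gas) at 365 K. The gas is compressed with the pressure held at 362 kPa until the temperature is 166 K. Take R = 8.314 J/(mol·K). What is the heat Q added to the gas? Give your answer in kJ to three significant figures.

Q ≈ -12.6 kJ

Isobaric: W = nRΔT = (3.04)(8.314)(-199) = -5030 J.
ΔU = nCᵥΔT with Cᵥ = 3R/2: ΔU = (3.04)(12.47)(-199) = -7544 J.
Q = ΔU + W = -7544 − 5030 = -12574 J.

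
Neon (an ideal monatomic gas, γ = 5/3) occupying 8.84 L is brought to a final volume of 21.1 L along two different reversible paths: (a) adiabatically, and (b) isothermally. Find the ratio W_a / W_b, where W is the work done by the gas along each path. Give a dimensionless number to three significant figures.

Path (a) adiabatic: W = P₁V₁(1 − (V₁/V₂)^(γ−1))/(γ−1) → W_a/(P₁V₁) = 0.6601.
Path (b) isothermal: W = P₁V₁ ln(V₂/V₁) → W_b/(P₁V₁) = 0.87.
W_a / W_b = 0.6601 / 0.87 = 0.7588.

W_a / W_b ≈ 0.759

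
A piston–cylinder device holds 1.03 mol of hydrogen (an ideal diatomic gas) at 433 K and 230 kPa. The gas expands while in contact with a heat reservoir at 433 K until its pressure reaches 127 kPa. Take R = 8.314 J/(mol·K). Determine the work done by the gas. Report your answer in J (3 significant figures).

Isothermal process: W = nRT ln(V₂/V₁) = nRT ln(P₁/P₂).
W = (1.03)(8.314)(433) × ln(230/127)
  = 3708 × ln(1.811) = 3708 × 0.5939
W_by_gas = 2202 J.

W ≈ 2200 J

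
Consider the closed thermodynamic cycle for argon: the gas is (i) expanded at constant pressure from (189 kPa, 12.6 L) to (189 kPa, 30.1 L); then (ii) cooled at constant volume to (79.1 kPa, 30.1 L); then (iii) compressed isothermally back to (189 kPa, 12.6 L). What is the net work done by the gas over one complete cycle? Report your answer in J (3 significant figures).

Leg (i): W = PΔV = (189)(30.1 − 12.6) = 3308 J.
Leg (ii): W = 0.
Leg (iii): W = PᵢVᵢ ln(V_f/Vᵢ) = (2381) ln(12.6/30.1) = -2073 J.
W_net = 3308 − 2073 = 1234 J.

W_net ≈ 1230 J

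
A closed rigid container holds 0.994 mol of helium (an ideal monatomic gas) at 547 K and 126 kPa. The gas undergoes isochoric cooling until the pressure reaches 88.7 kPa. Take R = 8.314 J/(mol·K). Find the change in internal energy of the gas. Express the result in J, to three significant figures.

Constant volume ⇒ W = 0, so Q = ΔU = nCᵥΔT with Cᵥ = 3R/2 = 12.47 J/(mol·K).
At constant V, T₂/T₁ = P₂/P₁ ⇒ ΔT = T₁(P₂/P₁ − 1) = 547·(88.7/126 − 1) = -161.9 K.
ΔU = (0.994)(12.47)(-161.9) = -2007 J.

ΔU ≈ -2010 J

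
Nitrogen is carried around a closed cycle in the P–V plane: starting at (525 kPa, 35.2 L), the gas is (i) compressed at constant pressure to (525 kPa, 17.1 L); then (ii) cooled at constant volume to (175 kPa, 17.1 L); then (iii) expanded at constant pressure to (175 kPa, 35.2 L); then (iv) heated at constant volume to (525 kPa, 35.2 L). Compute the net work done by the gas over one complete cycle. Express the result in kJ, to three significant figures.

Constant-volume legs do no work.
W(i) = (525)(17.1 − 35.2) = -9502 J; W(iii) = (175)(35.2 − 17.1) = 3168 J.
W_net = -9502 + 3168 = -6335 J (the counter-clockwise enclosed area).

W_net ≈ -6.34 kJ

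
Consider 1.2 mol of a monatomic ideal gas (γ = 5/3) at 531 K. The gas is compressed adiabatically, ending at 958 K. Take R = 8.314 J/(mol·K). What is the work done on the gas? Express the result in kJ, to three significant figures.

W ≈ 6.39 kJ

Adiabatic ⇒ Q = 0, so W_by = −ΔU = nCᵥ(T₁ − T₂).
Cᵥ = 3R/2 = 12.47 J/(mol·K).
W = (1.2)(12.47)(531 − 958) = -6390 J.
Work on gas = −W_by = 6390 J.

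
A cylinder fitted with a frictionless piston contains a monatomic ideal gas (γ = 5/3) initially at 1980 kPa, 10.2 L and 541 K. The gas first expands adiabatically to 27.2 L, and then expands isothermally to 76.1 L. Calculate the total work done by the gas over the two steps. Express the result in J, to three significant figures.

W_total ≈ 25300 J

Step 1 (adiabatic): W = (P₁V₁ − P₂V₂)/(γ−1) = (20196 − 10502)/0.667 = 14540 J.
After step 1: P = 386.1 kPa, V = 27.2 L, T = 281.3 K.
Step 2 (isothermal): W = P₁V₁ ln(V₂/V₁) = (10502) ln(76.1/27.2) = 10805 J.
W_total = 14540 + 10805 = 25346 J.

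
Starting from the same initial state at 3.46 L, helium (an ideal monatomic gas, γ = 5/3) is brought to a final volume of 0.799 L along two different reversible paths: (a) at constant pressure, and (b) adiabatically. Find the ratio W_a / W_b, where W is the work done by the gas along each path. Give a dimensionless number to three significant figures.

W_a / W_b ≈ 0.309

Path (a) isobaric: W = P₁(V₂ − V₁) → W_a/(P₁V₁) = -0.7691.
Path (b) adiabatic: W = P₁V₁(1 − (V₁/V₂)^(γ−1))/(γ−1) → W_b/(P₁V₁) = -2.485.
W_a / W_b = -0.7691 / -2.485 = 0.3095.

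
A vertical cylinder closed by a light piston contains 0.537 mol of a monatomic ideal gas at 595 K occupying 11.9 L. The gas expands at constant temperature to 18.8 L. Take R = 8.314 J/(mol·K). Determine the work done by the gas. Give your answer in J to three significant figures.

Isothermal: W = nRT ln(V₂/V₁).
W = (0.537)(8.314)(595) × ln(18.8/11.9)
  = 2656 × 0.4573
W_by_gas = 1215 J.

W ≈ 1210 J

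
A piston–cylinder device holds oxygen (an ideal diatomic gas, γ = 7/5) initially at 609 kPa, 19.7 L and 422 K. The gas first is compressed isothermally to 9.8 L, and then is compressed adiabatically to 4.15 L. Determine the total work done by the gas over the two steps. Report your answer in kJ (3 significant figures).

Step 1 (isothermal): W = P₁V₁ ln(V₂/V₁) = (11997) ln(9.8/19.7) = -8377 J.
After step 1: P = 1224 kPa, V = 9.8 L, T = 422 K.
Step 2 (adiabatic): W = (P₁V₁ − P₂V₂)/(γ−1) = (11997 − 16918)/0.4 = -12302 J.
W_total = -8377 − 12302 = -20679 J.

W_total ≈ -20.7 kJ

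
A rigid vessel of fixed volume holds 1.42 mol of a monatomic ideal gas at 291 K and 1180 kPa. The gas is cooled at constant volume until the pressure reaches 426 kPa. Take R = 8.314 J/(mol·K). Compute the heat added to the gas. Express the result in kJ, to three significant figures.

Constant volume ⇒ W = 0, so Q = ΔU = nCᵥΔT with Cᵥ = 3R/2 = 12.47 J/(mol·K).
At constant V, T₂/T₁ = P₂/P₁ ⇒ ΔT = T₁(P₂/P₁ − 1) = 291·(426/1180 − 1) = -185.9 K.
ΔU = (1.42)(12.47)(-185.9) = -3293 J.

Q ≈ -3.29 kJ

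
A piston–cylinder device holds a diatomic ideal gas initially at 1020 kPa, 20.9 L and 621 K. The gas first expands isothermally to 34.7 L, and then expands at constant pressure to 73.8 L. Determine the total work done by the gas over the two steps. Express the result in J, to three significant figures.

W_total ≈ 34800 J

Step 1 (isothermal): W = P₁V₁ ln(V₂/V₁) = (21318) ln(34.7/20.9) = 10808 J.
After step 1: P = 614.4 kPa, V = 34.7 L, T = 621 K.
Step 2 (isobaric): W = PΔV = (614.4 kPa)(73.8 − 34.7 L) = 24021 J.
W_total = 10808 + 24021 = 34829 J.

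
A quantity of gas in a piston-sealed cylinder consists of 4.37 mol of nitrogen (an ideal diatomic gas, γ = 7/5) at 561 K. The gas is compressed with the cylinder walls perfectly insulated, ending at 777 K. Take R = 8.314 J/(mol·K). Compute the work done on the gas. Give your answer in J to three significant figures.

W ≈ 19600 J

Adiabatic ⇒ Q = 0, so W_by = −ΔU = nCᵥ(T₁ − T₂).
Cᵥ = 5R/2 = 20.79 J/(mol·K).
W = (4.37)(20.79)(561 − 777) = -19619 J.
Work on gas = −W_by = 19619 J.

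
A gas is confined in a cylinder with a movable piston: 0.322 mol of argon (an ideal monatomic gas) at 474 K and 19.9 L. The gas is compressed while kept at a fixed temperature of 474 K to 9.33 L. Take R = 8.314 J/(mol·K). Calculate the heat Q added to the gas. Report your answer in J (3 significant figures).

Q ≈ -961 J

Isothermal ⇒ ΔU = 0, so Q = W = nRT ln(V₂/V₁).
Q = (0.322)(8.314)(474) ln(9.33/19.9) = 1269 × -0.7575 = -961.2 J.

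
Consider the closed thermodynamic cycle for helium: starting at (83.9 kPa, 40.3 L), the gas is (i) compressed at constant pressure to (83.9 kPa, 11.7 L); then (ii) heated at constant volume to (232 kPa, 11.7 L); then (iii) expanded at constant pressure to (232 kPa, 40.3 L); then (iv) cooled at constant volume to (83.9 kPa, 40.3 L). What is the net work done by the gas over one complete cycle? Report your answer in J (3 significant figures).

Constant-volume legs do no work.
W(i) = (83.9)(11.7 − 40.3) = -2400 J; W(iii) = (232)(40.3 − 11.7) = 6635 J.
W_net = -2400 + 6635 = 4236 J (the clockwise enclosed area).

W_net ≈ 4240 J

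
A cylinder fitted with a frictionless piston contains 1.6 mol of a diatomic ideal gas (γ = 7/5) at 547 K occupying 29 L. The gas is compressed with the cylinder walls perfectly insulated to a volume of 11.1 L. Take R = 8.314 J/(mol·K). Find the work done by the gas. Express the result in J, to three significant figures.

W ≈ -8520 J

Adiabatic: TV^(γ−1) = const with γ = 7/5.
T₂ = T₁ (V₁/V₂)^(γ−1) = 547 × (29/11.1)^0.4 = 547 × 1.468 = 803.2 K.
W_by = nCᵥ(T₁ − T₂) = (1.6)(20.79)(547 − 803.2) = -8520 J.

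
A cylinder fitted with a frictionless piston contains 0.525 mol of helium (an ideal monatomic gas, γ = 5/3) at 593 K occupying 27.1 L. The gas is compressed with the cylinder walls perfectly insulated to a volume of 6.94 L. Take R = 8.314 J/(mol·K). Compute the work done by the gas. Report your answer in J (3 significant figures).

Adiabatic: TV^(γ−1) = const with γ = 5/3.
T₂ = T₁ (V₁/V₂)^(γ−1) = 593 × (27.1/6.94)^0.667 = 593 × 2.48 = 1470 K.
W_by = nCᵥ(T₁ − T₂) = (0.525)(12.47)(593 − 1470) = -5745 J.

W ≈ -5750 J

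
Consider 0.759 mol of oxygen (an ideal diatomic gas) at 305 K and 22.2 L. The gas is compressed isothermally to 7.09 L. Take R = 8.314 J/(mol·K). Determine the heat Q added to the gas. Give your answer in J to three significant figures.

Q ≈ -2200 J

Isothermal ⇒ ΔU = 0, so Q = W = nRT ln(V₂/V₁).
Q = (0.759)(8.314)(305) ln(7.09/22.2) = 1925 × -1.141 = -2197 J.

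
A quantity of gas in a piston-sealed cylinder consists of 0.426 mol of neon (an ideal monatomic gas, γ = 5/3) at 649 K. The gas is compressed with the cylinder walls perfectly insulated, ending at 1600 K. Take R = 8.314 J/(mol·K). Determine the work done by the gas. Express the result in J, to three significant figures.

Adiabatic ⇒ Q = 0, so W_by = −ΔU = nCᵥ(T₁ − T₂).
Cᵥ = 3R/2 = 12.47 J/(mol·K).
W = (0.426)(12.47)(649 − 1600) = -5052 J.

W ≈ -5050 J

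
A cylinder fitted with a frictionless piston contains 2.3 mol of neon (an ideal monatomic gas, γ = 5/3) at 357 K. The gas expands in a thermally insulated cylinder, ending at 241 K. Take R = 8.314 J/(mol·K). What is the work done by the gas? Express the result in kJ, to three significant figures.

Adiabatic ⇒ Q = 0, so W_by = −ΔU = nCᵥ(T₁ − T₂).
Cᵥ = 3R/2 = 12.47 J/(mol·K).
W = (2.3)(12.47)(357 − 241) = 3327 J.

W ≈ 3.33 kJ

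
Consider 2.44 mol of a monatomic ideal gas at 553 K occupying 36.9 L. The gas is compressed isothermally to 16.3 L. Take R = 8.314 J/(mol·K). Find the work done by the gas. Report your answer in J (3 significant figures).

Isothermal: W = nRT ln(V₂/V₁).
W = (2.44)(8.314)(553) × ln(16.3/36.9)
  = 11218 × -0.817
W_by_gas = -9166 J.

W ≈ -9170 J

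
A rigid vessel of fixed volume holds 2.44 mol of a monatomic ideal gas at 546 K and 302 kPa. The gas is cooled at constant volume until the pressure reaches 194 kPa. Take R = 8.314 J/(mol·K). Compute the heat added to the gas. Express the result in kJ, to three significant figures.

Constant volume ⇒ W = 0, so Q = ΔU = nCᵥΔT with Cᵥ = 3R/2 = 12.47 J/(mol·K).
At constant V, T₂/T₁ = P₂/P₁ ⇒ ΔT = T₁(P₂/P₁ − 1) = 546·(194/302 − 1) = -195.3 K.
ΔU = (2.44)(12.47)(-195.3) = -5942 J.

Q ≈ -5.94 kJ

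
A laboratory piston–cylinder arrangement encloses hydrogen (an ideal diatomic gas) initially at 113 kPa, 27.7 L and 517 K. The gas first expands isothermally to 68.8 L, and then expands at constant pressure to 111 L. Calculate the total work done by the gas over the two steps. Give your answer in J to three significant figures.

W_total ≈ 4770 J

Step 1 (isothermal): W = P₁V₁ ln(V₂/V₁) = (3130) ln(68.8/27.7) = 2848 J.
After step 1: P = 45.5 kPa, V = 68.8 L, T = 517 K.
Step 2 (isobaric): W = PΔV = (45.5 kPa)(111 − 68.8 L) = 1920 J.
W_total = 2848 + 1920 = 4768 J.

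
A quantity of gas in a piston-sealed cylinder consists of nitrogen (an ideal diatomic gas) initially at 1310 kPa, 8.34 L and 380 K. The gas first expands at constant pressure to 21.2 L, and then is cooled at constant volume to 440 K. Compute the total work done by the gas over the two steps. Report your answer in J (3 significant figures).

Step 1 (isobaric): W = PΔV = (1310 kPa)(21.2 − 8.34 L) = 16847 J.
Step 2 (isochoric): W = 0 (constant volume).
W_total = 16847 + 0 = 16847 J.

W_total ≈ 16800 J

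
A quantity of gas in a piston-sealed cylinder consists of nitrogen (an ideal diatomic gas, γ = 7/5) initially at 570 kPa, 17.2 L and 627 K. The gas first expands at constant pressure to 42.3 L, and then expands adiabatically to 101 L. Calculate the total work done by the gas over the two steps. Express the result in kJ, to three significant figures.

W_total ≈ 32.0 kJ

Step 1 (isobaric): W = PΔV = (570 kPa)(42.3 − 17.2 L) = 14307 J.
After step 1: P = 570 kPa, V = 42.3 L, T = 1542 K.
Step 2 (adiabatic): W = (P₁V₁ − P₂V₂)/(γ−1) = (24111 − 17022)/0.4 = 17721 J.
W_total = 14307 + 17721 = 32028 J.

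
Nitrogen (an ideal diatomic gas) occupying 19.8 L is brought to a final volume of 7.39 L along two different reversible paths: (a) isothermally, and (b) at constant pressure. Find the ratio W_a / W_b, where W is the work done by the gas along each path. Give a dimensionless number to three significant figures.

Path (a) isothermal: W = P₁V₁ ln(V₂/V₁) → W_a/(P₁V₁) = -0.9856.
Path (b) isobaric: W = P₁(V₂ − V₁) → W_b/(P₁V₁) = -0.6268.
W_a / W_b = -0.9856 / -0.6268 = 1.572.

W_a / W_b ≈ 1.57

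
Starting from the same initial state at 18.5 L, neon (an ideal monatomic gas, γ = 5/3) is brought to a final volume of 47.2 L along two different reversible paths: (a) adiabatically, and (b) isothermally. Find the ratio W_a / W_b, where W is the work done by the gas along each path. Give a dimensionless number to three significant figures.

Path (a) adiabatic: W = P₁V₁(1 − (V₁/V₂)^(γ−1))/(γ−1) → W_a/(P₁V₁) = 0.6966.
Path (b) isothermal: W = P₁V₁ ln(V₂/V₁) → W_b/(P₁V₁) = 0.9366.
W_a / W_b = 0.6966 / 0.9366 = 0.7438.

W_a / W_b ≈ 0.744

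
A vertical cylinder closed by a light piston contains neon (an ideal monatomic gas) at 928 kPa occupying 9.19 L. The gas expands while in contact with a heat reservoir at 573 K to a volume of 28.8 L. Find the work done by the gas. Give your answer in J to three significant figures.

Isothermal: W = nRT ln(V₂/V₁) = P₁V₁ ln(V₂/V₁).
P₁V₁ = (928 kPa)(9.19 L) = 8528 J.
W = 8528 × ln(28.8/9.19) = 8528 × 1.142
W_by_gas = 9742 J.

W ≈ 9740 J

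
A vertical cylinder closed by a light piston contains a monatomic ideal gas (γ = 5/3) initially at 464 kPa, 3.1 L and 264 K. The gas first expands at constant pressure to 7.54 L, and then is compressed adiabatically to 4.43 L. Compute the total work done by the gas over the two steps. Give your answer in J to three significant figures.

Step 1 (isobaric): W = PΔV = (464 kPa)(7.54 − 3.1 L) = 2060 J.
After step 1: P = 464 kPa, V = 7.54 L, T = 642.1 K.
Step 2 (adiabatic): W = (P₁V₁ − P₂V₂)/(γ−1) = (3499 − 4987)/0.667 = -2233 J.
W_total = 2060 − 2233 = -173 J.

W_total ≈ -173 J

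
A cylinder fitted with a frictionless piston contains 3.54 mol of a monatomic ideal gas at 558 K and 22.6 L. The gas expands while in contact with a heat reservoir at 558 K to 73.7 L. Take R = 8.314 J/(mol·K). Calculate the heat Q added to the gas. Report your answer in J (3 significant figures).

Q ≈ 19400 J

Isothermal ⇒ ΔU = 0, so Q = W = nRT ln(V₂/V₁).
Q = (3.54)(8.314)(558) ln(73.7/22.6) = 16423 × 1.182 = 19413 J.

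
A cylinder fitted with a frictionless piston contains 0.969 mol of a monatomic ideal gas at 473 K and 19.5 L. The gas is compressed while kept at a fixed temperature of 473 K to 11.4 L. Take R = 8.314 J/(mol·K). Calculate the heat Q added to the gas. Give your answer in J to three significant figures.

Isothermal ⇒ ΔU = 0, so Q = W = nRT ln(V₂/V₁).
Q = (0.969)(8.314)(473) ln(11.4/19.5) = 3811 × -0.5368 = -2046 J.

Q ≈ -2050 J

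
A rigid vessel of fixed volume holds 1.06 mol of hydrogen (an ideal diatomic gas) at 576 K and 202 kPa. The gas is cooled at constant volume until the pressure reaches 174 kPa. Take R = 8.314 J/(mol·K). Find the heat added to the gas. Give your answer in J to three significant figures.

Q ≈ -1760 J

Constant volume ⇒ W = 0, so Q = ΔU = nCᵥΔT with Cᵥ = 5R/2 = 20.79 J/(mol·K).
At constant V, T₂/T₁ = P₂/P₁ ⇒ ΔT = T₁(P₂/P₁ − 1) = 576·(174/202 − 1) = -79.84 K.
ΔU = (1.06)(20.79)(-79.84) = -1759 J.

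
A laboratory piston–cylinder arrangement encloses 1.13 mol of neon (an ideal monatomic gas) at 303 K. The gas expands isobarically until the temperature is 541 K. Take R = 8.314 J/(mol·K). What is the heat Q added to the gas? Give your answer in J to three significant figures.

Q ≈ 5590 J

Isobaric: W = nRΔT = (1.13)(8.314)(238) = 2236 J.
ΔU = nCᵥΔT with Cᵥ = 3R/2: ΔU = (1.13)(12.47)(238) = 3354 J.
Q = ΔU + W = 3354 + 2236 = 5590 J.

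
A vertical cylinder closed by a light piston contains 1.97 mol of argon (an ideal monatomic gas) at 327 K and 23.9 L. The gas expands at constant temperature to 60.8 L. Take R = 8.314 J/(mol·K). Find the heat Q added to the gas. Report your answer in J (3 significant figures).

Q ≈ 5000 J

Isothermal ⇒ ΔU = 0, so Q = W = nRT ln(V₂/V₁).
Q = (1.97)(8.314)(327) ln(60.8/23.9) = 5356 × 0.9337 = 5001 J.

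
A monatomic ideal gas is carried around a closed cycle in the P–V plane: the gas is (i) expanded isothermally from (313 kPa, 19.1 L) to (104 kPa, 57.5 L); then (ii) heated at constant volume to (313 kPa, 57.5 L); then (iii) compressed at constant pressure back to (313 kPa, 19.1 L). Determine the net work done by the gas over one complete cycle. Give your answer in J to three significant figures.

Leg (i): W = PᵢVᵢ ln(V_f/Vᵢ) = (5978) ln(57.5/19.1) = 6589 J.
Leg (ii): W = 0.
Leg (iii): W = PΔV = (313)(19.1 − 57.5) = -12019 J.
W_net = 6589 − 12019 = -5431 J.

W_net ≈ -5430 J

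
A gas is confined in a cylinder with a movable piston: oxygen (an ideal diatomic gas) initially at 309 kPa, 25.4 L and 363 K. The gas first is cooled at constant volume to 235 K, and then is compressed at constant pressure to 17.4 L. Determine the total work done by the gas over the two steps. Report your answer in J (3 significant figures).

Step 1 (isochoric): W = 0 (constant volume).
After step 1: P = 200 kPa (V unchanged).
Step 2 (isobaric): W = PΔV = (200 kPa)(17.4 − 25.4 L) = -1600 J.
W_total = 0 − 1600 = -1600 J.

W_total ≈ -1600 J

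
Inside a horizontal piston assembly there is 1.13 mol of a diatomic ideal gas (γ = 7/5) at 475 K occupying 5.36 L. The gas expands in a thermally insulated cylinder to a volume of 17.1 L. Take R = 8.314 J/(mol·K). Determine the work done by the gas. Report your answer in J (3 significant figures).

W ≈ 4140 J

Adiabatic: TV^(γ−1) = const with γ = 7/5.
T₂ = T₁ (V₁/V₂)^(γ−1) = 475 × (5.36/17.1)^0.4 = 475 × 0.6287 = 298.6 K.
W_by = nCᵥ(T₁ − T₂) = (1.13)(20.79)(475 − 298.6) = 4142 J.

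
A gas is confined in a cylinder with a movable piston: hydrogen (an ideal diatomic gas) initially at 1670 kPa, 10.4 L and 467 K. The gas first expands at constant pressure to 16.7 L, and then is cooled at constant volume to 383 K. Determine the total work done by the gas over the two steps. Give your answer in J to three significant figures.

Step 1 (isobaric): W = PΔV = (1670 kPa)(16.7 − 10.4 L) = 10521 J.
Step 2 (isochoric): W = 0 (constant volume).
W_total = 10521 + 0 = 10521 J.

W_total ≈ 10500 J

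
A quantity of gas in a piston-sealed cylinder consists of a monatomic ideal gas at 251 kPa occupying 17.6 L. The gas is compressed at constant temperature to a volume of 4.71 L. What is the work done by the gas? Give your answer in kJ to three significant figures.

W ≈ -5.82 kJ

Isothermal: W = nRT ln(V₂/V₁) = P₁V₁ ln(V₂/V₁).
P₁V₁ = (251 kPa)(17.6 L) = 4418 J.
W = 4418 × ln(4.71/17.6) = 4418 × -1.318
W_by_gas = -5823 J.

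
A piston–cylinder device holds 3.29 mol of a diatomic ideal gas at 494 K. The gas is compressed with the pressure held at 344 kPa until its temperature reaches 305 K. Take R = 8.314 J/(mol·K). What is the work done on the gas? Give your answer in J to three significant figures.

W ≈ 5170 J

Isobaric: W = P ΔV = nR ΔT.
W = (3.29)(8.314)(305 − 494) = -5170 J.
Work on gas = −W_by = 5170 J.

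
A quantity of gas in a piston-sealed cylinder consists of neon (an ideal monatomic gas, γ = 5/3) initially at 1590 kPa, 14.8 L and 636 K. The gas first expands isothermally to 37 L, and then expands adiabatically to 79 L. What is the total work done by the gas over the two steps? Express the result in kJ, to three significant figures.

Step 1 (isothermal): W = P₁V₁ ln(V₂/V₁) = (23532) ln(37/14.8) = 21562 J.
After step 1: P = 636 kPa, V = 37 L, T = 636 K.
Step 2 (adiabatic): W = (P₁V₁ − P₂V₂)/(γ−1) = (23532 − 14192)/0.667 = 14010 J.
W_total = 21562 + 14010 = 35572 J.

W_total ≈ 35.6 kJ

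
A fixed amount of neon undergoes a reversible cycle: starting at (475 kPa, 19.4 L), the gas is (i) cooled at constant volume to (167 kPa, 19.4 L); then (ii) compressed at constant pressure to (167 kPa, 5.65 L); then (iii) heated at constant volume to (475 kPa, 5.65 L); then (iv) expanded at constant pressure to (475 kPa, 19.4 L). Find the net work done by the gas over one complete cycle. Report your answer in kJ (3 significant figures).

Constant-volume legs do no work.
W(ii) = (167)(5.65 − 19.4) = -2296 J; W(iv) = (475)(19.4 − 5.65) = 6531 J.
W_net = -2296 + 6531 = 4235 J (the clockwise enclosed area).

W_net ≈ 4.24 kJ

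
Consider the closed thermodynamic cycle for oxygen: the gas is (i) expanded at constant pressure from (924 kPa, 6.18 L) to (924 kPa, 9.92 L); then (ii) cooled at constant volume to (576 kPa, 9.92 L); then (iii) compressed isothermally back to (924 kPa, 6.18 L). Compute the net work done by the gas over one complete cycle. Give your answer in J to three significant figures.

Leg (i): W = PΔV = (924)(9.92 − 6.18) = 3456 J.
Leg (ii): W = 0.
Leg (iii): W = PᵢVᵢ ln(V_f/Vᵢ) = (5714) ln(6.18/9.92) = -2704 J.
W_net = 3456 − 2704 = 751.7 J.

W_net ≈ 752 J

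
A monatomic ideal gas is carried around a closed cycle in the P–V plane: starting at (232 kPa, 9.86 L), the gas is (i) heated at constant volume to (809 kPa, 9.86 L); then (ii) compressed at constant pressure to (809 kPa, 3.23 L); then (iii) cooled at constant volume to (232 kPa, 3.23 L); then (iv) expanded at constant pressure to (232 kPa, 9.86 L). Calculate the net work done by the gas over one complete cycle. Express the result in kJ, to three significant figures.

Constant-volume legs do no work.
W(ii) = (809)(3.23 − 9.86) = -5364 J; W(iv) = (232)(9.86 − 3.23) = 1538 J.
W_net = -5364 + 1538 = -3826 J (the counter-clockwise enclosed area).

W_net ≈ -3.83 kJ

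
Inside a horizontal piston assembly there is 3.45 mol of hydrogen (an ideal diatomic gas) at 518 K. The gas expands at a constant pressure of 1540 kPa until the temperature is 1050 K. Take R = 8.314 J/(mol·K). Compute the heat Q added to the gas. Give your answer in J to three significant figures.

Isobaric: W = nRΔT = (3.45)(8.314)(532) = 15260 J.
ΔU = nCᵥΔT with Cᵥ = 5R/2: ΔU = (3.45)(20.79)(532) = 38149 J.
Q = ΔU + W = 38149 + 15260 = 53408 J.

Q ≈ 53400 J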